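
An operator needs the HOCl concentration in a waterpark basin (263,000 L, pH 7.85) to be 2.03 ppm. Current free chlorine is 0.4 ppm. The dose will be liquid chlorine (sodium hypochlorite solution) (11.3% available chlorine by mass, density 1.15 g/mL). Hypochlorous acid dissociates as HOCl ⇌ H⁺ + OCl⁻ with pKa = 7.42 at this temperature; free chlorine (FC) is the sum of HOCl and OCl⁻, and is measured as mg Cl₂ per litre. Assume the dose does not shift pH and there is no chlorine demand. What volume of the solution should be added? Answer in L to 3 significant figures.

[OCl⁻]/[HOCl] = 10^(pH − pKa) = 10^(7.85 − 7.42) = 2.692; fraction as HOCl = 1/(1 + 2.692) = 0.2709.
Free chlorine required for 2.03 ppm HOCl: 2.03 / 0.2709 = 7.494 ppm.
FC to add: 7.494 − 0.4 = 7.094 mg/L as Cl₂.
Cl₂ equivalent: 7.094 mg/L × 263,000 L = 1866 g.
Product at 11.3% available Cl: 1866 / 0.113 = 16,510 g.
Volume: 16,510 g ÷ 1.15 g/mL = 14,360 mL.

14.4 L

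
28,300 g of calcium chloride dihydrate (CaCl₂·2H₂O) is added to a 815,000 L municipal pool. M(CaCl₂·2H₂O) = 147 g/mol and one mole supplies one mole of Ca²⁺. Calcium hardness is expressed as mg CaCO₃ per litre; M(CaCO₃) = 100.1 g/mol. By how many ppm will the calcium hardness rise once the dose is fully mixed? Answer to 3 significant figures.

23.6 ppm

Moles of Ca²⁺: 28,300 g ÷ 147 g/mol = 192.5 mol.
As CaCO₃: 192.5 mol × 100.1 g/mol = 19,270 g.
Rise: 19,270 g / 815,000 L × 1000 = 23.65 mg/L.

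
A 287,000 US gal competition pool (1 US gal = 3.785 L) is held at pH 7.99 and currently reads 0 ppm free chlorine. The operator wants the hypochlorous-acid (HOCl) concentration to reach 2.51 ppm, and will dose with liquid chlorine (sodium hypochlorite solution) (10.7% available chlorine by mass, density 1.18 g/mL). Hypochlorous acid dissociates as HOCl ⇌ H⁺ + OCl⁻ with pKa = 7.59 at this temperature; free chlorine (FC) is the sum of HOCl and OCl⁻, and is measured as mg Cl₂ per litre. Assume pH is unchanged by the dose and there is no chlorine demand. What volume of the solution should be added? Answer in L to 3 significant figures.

75.8 L

Volume: 287,000 US gal × 3.785 L/gal = 1,086,295 L.
[OCl⁻]/[HOCl] = 10^(pH − pKa) = 10^(7.99 − 7.59) = 2.512; fraction as HOCl = 1/(1 + 2.512) = 0.2847.
Free chlorine required for 2.51 ppm HOCl: 2.51 / 0.2847 = 8.815 ppm.
FC to add: 8.815 − 0 = 8.815 mg/L as Cl₂.
Cl₂ equivalent: 8.815 mg/L × 1,086,295 L = 9576 g.
Product at 10.7% available Cl: 9576 / 0.107 = 89,490 g.
Volume: 89,490 g ÷ 1.18 g/mL = 75,840 mL.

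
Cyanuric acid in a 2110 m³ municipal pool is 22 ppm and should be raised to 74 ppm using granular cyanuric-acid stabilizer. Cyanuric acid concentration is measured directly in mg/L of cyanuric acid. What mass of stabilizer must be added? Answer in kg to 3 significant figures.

110 kg

Volume: 2110 m³ = 2,110,000 L.
CYA to add: (74 − 22) = 52 mg/L × 2,110,000 L = 109,700 g cyanuric acid.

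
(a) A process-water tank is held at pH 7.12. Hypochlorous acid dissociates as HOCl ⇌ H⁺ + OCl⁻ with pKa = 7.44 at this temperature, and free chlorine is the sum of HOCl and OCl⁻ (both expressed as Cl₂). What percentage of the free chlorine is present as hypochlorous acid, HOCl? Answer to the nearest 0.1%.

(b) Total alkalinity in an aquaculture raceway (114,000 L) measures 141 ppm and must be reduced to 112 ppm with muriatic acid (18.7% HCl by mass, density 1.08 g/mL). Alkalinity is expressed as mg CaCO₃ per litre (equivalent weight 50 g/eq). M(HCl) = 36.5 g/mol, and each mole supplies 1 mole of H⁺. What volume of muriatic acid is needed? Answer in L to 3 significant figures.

(a) 67.6%; (b) 11.9 L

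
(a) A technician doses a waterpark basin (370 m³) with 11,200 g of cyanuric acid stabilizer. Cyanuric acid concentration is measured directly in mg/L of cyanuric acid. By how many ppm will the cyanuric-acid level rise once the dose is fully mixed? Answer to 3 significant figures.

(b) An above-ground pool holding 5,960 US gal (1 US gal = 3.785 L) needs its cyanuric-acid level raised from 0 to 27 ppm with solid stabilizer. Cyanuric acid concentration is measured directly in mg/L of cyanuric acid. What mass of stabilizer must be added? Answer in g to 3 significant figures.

(a) 30.3 ppm; (b) 609 g

(a) Volume: 370 m³ = 370,000 L.
(a) Rise: 11,200 g / 370,000 L × 1000 = 30.27 mg/L.

(b) Volume: 5,960 US gal × 3.785 L/gal = 22,559 L.
(b) CYA to add: (27 − 0) = 27 mg/L × 22,559 L = 609.1 g cyanuric acid.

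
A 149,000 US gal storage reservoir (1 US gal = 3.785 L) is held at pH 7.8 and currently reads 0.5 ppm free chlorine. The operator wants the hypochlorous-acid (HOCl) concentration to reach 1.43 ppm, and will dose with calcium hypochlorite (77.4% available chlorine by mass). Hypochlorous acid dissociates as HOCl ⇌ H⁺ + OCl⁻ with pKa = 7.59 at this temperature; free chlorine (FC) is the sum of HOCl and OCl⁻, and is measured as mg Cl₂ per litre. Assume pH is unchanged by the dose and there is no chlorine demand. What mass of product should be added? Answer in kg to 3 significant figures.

Volume: 149,000 US gal × 3.785 L/gal = 563,965 L.
[OCl⁻]/[HOCl] = 10^(pH − pKa) = 10^(7.8 − 7.59) = 1.622; fraction as HOCl = 1/(1 + 1.622) = 0.3814.
Free chlorine required for 1.43 ppm HOCl: 1.43 / 0.3814 = 3.749 ppm.
FC to add: 3.749 − 0.5 = 3.249 mg/L as Cl₂.
Cl₂ equivalent: 3.249 mg/L × 563,965 L = 1832 g.
Product at 77.4% available Cl: 1832 / 0.774 = 2367 g.

2.37 kg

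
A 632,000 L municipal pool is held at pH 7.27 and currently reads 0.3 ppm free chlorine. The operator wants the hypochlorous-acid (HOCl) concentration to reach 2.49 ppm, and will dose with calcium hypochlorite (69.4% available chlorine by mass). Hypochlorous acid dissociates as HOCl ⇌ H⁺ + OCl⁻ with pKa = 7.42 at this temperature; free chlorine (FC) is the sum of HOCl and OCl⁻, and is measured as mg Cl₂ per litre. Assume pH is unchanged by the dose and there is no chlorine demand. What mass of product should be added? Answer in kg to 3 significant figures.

3.60 kg

[OCl⁻]/[HOCl] = 10^(pH − pKa) = 10^(7.27 − 7.42) = 0.7079; fraction as HOCl = 1/(1 + 0.7079) = 0.5855.
Free chlorine required for 2.49 ppm HOCl: 2.49 / 0.5855 = 4.253 ppm.
FC to add: 4.253 − 0.3 = 3.953 mg/L as Cl₂.
Cl₂ equivalent: 3.953 mg/L × 632,000 L = 2498 g.
Product at 69.4% available Cl: 2498 / 0.694 = 3600 g.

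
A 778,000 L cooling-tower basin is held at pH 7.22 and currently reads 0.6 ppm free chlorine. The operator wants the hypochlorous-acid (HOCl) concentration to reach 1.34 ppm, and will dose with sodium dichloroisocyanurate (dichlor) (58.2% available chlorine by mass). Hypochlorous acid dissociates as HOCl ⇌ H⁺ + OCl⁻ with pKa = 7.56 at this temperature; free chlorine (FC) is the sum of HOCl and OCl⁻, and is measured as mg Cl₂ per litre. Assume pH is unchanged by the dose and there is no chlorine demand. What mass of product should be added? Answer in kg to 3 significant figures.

[OCl⁻]/[HOCl] = 10^(pH − pKa) = 10^(7.22 − 7.56) = 0.4571; fraction as HOCl = 1/(1 + 0.4571) = 0.6863.
Free chlorine required for 1.34 ppm HOCl: 1.34 / 0.6863 = 1.952 ppm.
FC to add: 1.952 − 0.6 = 1.352 mg/L as Cl₂.
Cl₂ equivalent: 1.352 mg/L × 778,000 L = 1052 g.
Product at 58.2% available Cl: 1052 / 0.582 = 1808 g.

1.81 kg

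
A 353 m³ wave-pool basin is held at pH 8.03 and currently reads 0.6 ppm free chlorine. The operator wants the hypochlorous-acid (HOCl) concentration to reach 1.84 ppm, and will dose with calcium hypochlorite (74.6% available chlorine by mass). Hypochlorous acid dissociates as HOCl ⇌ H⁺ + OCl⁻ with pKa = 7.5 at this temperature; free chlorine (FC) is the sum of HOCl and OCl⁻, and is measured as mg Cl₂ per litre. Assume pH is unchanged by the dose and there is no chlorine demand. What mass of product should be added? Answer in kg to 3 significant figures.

Volume: 353 m³ = 353,000 L.
[OCl⁻]/[HOCl] = 10^(pH − pKa) = 10^(8.03 − 7.5) = 3.388; fraction as HOCl = 1/(1 + 3.388) = 0.2279.
Free chlorine required for 1.84 ppm HOCl: 1.84 / 0.2279 = 8.075 ppm.
FC to add: 8.075 − 0.6 = 7.475 mg/L as Cl₂.
Cl₂ equivalent: 7.475 mg/L × 353,000 L = 2639 g.
Product at 74.6% available Cl: 2639 / 0.746 = 3537 g.

3.54 kg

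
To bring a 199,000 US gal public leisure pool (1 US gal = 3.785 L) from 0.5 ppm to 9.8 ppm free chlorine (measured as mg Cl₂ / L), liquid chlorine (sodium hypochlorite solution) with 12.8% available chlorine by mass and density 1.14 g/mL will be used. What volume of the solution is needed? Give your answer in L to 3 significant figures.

48.0 L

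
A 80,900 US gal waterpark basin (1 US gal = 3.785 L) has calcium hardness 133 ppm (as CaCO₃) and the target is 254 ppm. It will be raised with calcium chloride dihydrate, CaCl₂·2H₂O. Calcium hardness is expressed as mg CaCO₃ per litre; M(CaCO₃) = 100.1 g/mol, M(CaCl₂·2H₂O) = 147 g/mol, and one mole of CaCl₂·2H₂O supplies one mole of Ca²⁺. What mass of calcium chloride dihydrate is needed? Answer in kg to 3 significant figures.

Volume: 80,900 US gal × 3.785 L/gal = 306,206 L.
Hardness to add: (254 − 133) = 121 mg/L as CaCO₃ × 306,206 L = 37,050 g as CaCO₃.
Moles of Ca²⁺ (1 mol Ca²⁺ ≡ 1 mol CaCO₃): 37,050 / 100.1 g/mol = 370.1 mol.
Mass of CaCl₂·2H₂O: 370.1 × 147 = 54,410 g.

54.4 kg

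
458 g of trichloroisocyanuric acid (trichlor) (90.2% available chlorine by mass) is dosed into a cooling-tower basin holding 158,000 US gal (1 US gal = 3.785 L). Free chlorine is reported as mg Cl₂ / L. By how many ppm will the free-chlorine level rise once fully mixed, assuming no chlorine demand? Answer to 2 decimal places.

0.69 ppm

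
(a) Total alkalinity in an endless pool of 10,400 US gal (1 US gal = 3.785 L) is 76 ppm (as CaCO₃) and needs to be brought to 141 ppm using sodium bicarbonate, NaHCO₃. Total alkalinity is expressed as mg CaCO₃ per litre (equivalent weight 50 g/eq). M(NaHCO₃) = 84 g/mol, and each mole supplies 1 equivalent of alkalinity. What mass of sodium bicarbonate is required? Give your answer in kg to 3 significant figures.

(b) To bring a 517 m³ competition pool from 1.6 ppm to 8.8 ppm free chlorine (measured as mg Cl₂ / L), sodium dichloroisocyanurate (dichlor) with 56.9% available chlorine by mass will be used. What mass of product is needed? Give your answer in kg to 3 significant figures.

(a) Volume: 10,400 US gal × 3.785 L/gal = 39,364 L.
(a) Alkalinity to add: (141 − 76) = 65 mg/L as CaCO₃ × 39,364 L = 2559 g as CaCO₃.
(a) Equivalents: 2559 g ÷ 50 g/eq = 51.17 eq.
(a) NaHCO₃ supplies 1 eq per mole → 51.17 mol.
(a) Mass: 51.17 mol × 84 g/mol = 4299 g.

(b) Volume: 517 m³ = 517,000 L.
(b) Chlorine deficit: 8.8 − 1.6 = 7.2 ppm = 7.2 mg/L as Cl₂.
(b) Cl₂ equivalent needed: 7.2 mg/L × 517,000 L = 3,722,000 mg = 3722 g.
(b) Product at 56.9% available chlorine: 3722 / 0.569 = 6542 g.

(a) 4.30 kg; (b) 6.54 kg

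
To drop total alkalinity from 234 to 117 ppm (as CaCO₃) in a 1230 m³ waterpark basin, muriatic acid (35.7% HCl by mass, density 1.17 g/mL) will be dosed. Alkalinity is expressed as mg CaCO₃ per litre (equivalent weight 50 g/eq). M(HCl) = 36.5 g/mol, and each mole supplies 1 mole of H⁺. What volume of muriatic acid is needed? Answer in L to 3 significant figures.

252 L

Volume: 1230 m³ = 1,230,000 L.
Alkalinity to neutralize: (234 − 117) = 117 mg/L as CaCO₃ × 1,230,000 L = 143,900 g as CaCO₃.
Equivalents of H⁺ required: 143,900 ÷ 50 g/eq = 2878 eq = 2878 mol HCl.
Mass of HCl: 2878 × 36.5 = 105,100 g.
Mass of 35.7% solution: 105,100 / 0.357 = 294,300 g.
Volume: 294,300 g ÷ 1.17 g/mL = 251,500 mL.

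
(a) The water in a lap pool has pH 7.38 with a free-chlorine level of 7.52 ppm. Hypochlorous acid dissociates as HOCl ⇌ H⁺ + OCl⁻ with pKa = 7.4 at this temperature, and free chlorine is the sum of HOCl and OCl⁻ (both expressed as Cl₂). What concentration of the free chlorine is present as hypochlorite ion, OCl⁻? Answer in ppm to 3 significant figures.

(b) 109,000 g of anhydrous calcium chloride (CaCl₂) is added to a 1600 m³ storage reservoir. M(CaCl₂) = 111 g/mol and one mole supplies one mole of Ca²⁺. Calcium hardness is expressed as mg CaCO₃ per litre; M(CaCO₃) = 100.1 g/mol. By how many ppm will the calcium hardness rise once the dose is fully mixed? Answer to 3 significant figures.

(a) 3.67 ppm; (b) 61.4 ppm

(a) [OCl⁻]/[HOCl] = 10^(pH − pKa) = 10^(7.38 − 7.4) = 10^-0.02 = 0.955.
(a) Fraction as HOCl = 1 / (1 + 0.955) = 0.5115.
(a) OCl⁻ = (1 − 0.5115) × 7.52 ppm = 3.673 ppm.

(b) Volume: 1600 m³ = 1,600,000 L.
(b) Moles of Ca²⁺: 109,000 g ÷ 111 g/mol = 982 mol.
(b) As CaCO₃: 982 mol × 100.1 g/mol = 98,300 g.
(b) Rise: 98,300 g / 1,600,000 L × 1000 = 61.44 mg/L.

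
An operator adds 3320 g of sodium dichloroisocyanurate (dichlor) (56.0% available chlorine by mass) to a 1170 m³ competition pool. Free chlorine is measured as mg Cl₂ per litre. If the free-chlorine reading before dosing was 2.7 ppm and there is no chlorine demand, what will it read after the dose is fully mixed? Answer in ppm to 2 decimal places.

Volume: 1170 m³ = 1,170,000 L.
Available chlorine delivered: 3320 g × 0.56 = 1859 g as Cl₂.
Concentration rise: 1859 g / 1,170,000 L = 1.589 mg/L = 1.59 ppm.
Final FC: 2.7 + 1.59 = 4.29 ppm.

4.29 ppm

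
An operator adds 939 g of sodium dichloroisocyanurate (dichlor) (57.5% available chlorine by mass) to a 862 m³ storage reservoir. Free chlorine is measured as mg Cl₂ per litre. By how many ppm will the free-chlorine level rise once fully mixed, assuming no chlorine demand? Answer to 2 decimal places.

Volume: 862 m³ = 862,000 L.
Available chlorine delivered: 939 g × 0.575 = 539.9 g as Cl₂.
Concentration rise: 539.9 g / 862,000 L = 0.6264 mg/L = 0.63 ppm.

0.63 ppm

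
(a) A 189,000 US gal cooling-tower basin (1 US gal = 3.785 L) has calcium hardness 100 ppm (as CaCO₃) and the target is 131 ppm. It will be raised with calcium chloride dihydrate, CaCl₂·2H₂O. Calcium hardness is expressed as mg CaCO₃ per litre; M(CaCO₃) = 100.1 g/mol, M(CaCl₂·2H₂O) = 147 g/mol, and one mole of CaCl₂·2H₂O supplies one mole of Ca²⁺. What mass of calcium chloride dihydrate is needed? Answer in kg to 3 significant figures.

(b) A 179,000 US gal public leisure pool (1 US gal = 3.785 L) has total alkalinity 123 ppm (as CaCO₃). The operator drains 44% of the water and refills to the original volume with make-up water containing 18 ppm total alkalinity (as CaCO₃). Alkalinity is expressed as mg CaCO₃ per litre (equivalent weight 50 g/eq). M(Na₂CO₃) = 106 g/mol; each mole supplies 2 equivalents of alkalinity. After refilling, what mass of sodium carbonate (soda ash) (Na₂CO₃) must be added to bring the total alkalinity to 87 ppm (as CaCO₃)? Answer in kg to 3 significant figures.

(a) 32.6 kg; (b) 7.33 kg

(a) Volume: 189,000 US gal × 3.785 L/gal = 715,365 L.
(a) Hardness to add: (131 − 100) = 31 mg/L as CaCO₃ × 715,365 L = 22,180 g as CaCO₃.
(a) Moles of Ca²⁺ (1 mol Ca²⁺ ≡ 1 mol CaCO₃): 22,180 / 100.1 g/mol = 221.5 mol.
(a) Mass of CaCl₂·2H₂O: 221.5 × 147 = 32,570 g.

(b) Volume: 179,000 US gal × 3.785 L/gal = 677,515 L.
(b) After draining 44% and refilling: 123 × 0.56 + 18 × 0.44 = 76.8 ppm.
(b) Deficit to target: 87 − 76.8 = 10.2 mg/L.
(b) As CaCO₃: 10.2 mg/L × 677,515 L = 6911 g; ÷ 50 g/eq ÷ 2 = 69.11 mol Na₂CO₃.
(b) Mass: 69.11 × 106 = 7325 g.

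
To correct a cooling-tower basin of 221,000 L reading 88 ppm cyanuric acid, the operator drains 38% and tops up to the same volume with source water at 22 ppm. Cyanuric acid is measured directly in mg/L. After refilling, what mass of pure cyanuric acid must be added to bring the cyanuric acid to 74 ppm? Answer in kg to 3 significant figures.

2.45 kg

After draining 38% and refilling: 88 × 0.62 + 22 × 0.38 = 62.92 ppm.
Deficit to target: 74 − 62.92 = 11.08 mg/L.
Mass: 11.08 mg/L × 221,000 L = 2449 g cyanuric acid.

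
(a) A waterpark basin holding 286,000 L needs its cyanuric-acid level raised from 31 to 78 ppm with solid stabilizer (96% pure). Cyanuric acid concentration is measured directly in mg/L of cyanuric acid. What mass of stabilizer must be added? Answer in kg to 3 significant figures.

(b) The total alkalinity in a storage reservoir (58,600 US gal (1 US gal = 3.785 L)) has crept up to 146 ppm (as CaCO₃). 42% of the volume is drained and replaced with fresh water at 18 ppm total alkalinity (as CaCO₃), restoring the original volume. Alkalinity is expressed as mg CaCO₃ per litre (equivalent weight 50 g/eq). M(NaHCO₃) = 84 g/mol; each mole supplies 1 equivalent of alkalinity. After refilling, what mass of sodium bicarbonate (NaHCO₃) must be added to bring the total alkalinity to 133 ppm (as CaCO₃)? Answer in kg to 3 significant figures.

(a) 14.0 kg; (b) 15.2 kg

(a) CYA to add: (78 − 31) = 47 mg/L × 286,000 L = 13,440 g cyanuric acid.
(a) At 96% purity: 13,440 / 0.96 = 14,000 g product.

(b) Volume: 58,600 US gal × 3.785 L/gal = 221,801 L.
(b) After draining 42% and refilling: 146 × 0.58 + 18 × 0.42 = 92.24 ppm.
(b) Deficit to target: 133 − 92.24 = 40.76 mg/L.
(b) As CaCO₃: 40.76 mg/L × 221,801 L = 9041 g; ÷ 50 g/eq ÷ 1 = 180.8 mol NaHCO₃.
(b) Mass: 180.8 × 84 = 15,190 g.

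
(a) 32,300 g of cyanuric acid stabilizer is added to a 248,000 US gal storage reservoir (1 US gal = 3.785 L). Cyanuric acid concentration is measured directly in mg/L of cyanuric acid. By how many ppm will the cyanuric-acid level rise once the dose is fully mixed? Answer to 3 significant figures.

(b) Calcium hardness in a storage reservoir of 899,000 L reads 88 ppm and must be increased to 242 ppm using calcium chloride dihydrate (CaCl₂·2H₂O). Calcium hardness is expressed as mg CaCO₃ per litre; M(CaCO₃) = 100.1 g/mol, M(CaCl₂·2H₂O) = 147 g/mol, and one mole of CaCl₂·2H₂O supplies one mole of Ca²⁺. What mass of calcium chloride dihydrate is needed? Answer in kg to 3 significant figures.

(a) 34.4 ppm; (b) 203 kg

(a) Volume: 248,000 US gal × 3.785 L/gal = 938,680 L.
(a) Rise: 32,300 g / 938,680 L × 1000 = 34.41 mg/L.

(b) Hardness to add: (242 − 88) = 154 mg/L as CaCO₃ × 899,000 L = 138,400 g as CaCO₃.
(b) Moles of Ca²⁺ (1 mol Ca²⁺ ≡ 1 mol CaCO₃): 138,400 / 100.1 g/mol = 1383 mol.
(b) Mass of CaCl₂·2H₂O: 1383 × 147 = 203,300 g.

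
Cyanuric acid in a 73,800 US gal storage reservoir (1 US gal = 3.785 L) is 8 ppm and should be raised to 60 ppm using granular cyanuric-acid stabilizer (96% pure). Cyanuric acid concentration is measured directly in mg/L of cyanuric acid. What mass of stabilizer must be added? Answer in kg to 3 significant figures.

Volume: 73,800 US gal × 3.785 L/gal = 279,333 L.
CYA to add: (60 − 8) = 52 mg/L × 279,333 L = 14,530 g cyanuric acid.
At 96% purity: 14,530 / 0.96 = 15,130 g product.

15.1 kg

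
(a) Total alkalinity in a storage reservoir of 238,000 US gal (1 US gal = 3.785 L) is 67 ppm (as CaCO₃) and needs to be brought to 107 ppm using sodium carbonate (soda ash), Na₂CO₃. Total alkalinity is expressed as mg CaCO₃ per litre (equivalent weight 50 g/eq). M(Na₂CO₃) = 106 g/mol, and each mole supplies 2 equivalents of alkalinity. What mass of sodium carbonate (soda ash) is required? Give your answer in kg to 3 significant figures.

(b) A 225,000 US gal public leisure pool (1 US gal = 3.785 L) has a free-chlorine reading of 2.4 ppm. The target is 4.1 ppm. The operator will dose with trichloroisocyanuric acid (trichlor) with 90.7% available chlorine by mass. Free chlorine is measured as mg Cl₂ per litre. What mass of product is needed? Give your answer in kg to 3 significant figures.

(a) Volume: 238,000 US gal × 3.785 L/gal = 900,830 L.
(a) Alkalinity to add: (107 − 67) = 40 mg/L as CaCO₃ × 900,830 L = 36,030 g as CaCO₃.
(a) Equivalents: 36,030 g ÷ 50 g/eq = 720.7 eq.
(a) Each mole of Na₂CO₃ supplies 2 eq, so 720.7 / 2 = 360.3 mol.
(a) Mass: 360.3 mol × 106 g/mol = 38,200 g.

(b) Volume: 225,000 US gal × 3.785 L/gal = 851,625 L.
(b) Chlorine deficit: 4.1 − 2.4 = 1.7 ppm = 1.7 mg/L as Cl₂.
(b) Cl₂ equivalent needed: 1.7 mg/L × 851,625 L = 1,448,000 mg = 1448 g.
(b) Product at 90.7% available chlorine: 1448 / 0.907 = 1596 g.

(a) 38.2 kg; (b) 1.60 kg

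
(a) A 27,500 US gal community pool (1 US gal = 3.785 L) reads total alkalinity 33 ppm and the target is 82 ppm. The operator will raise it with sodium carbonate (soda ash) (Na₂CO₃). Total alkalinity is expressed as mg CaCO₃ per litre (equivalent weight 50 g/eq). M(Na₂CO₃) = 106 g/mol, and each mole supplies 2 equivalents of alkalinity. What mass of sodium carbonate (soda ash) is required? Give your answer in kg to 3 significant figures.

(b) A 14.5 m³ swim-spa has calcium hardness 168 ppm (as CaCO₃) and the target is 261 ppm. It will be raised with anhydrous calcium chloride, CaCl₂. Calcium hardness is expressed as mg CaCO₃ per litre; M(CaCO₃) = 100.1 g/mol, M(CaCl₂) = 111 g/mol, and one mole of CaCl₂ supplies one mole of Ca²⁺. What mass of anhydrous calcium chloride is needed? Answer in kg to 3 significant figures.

(a) 5.41 kg; (b) 1.50 kg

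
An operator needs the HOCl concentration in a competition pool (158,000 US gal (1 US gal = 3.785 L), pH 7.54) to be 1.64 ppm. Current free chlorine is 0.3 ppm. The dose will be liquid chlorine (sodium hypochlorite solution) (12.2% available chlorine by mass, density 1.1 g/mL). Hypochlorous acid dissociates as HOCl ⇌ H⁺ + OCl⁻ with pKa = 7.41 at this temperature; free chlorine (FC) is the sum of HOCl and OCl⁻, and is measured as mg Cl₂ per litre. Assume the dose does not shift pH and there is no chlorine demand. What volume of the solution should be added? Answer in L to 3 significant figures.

Volume: 158,000 US gal × 3.785 L/gal = 598,030 L.
[OCl⁻]/[HOCl] = 10^(pH − pKa) = 10^(7.54 − 7.41) = 1.349; fraction as HOCl = 1/(1 + 1.349) = 0.4257.
Free chlorine required for 1.64 ppm HOCl: 1.64 / 0.4257 = 3.852 ppm.
FC to add: 3.852 − 0.3 = 3.552 mg/L as Cl₂.
Cl₂ equivalent: 3.552 mg/L × 598,030 L = 2124 g.
Product at 12.2% available Cl: 2124 / 0.122 = 17,410 g.
Volume: 17,410 g ÷ 1.1 g/mL = 15,830 mL.

15.8 L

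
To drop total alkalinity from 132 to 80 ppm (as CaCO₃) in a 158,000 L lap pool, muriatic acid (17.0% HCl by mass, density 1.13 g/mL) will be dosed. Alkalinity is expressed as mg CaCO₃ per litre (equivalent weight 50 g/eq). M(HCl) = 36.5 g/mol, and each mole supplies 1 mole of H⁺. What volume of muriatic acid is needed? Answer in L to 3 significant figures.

Alkalinity to neutralize: (132 − 80) = 52 mg/L as CaCO₃ × 158,000 L = 8216 g as CaCO₃.
Equivalents of H⁺ required: 8216 ÷ 50 g/eq = 164.3 eq = 164.3 mol HCl.
Mass of HCl: 164.3 × 36.5 = 5998 g.
Mass of 17.0% solution: 5998 / 0.17 = 35,280 g.
Volume: 35,280 g ÷ 1.13 g/mL = 31,220 mL.

31.2 L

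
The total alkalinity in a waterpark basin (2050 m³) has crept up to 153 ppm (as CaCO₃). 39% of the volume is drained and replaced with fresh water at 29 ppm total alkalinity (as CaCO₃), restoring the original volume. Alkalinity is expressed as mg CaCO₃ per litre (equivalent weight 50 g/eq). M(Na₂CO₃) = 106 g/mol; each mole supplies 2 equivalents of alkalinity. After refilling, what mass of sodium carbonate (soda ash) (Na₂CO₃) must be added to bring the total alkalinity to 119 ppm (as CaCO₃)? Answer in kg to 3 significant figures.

Volume: 2050 m³ = 2,050,000 L.
After draining 39% and refilling: 153 × 0.61 + 29 × 0.39 = 104.64 ppm.
Deficit to target: 119 − 104.64 = 14.36 mg/L.
As CaCO₃: 14.36 mg/L × 2,050,000 L = 29,440 g; ÷ 50 g/eq ÷ 2 = 294.4 mol Na₂CO₃.
Mass: 294.4 × 106 = 31,200 g.

31.2 kg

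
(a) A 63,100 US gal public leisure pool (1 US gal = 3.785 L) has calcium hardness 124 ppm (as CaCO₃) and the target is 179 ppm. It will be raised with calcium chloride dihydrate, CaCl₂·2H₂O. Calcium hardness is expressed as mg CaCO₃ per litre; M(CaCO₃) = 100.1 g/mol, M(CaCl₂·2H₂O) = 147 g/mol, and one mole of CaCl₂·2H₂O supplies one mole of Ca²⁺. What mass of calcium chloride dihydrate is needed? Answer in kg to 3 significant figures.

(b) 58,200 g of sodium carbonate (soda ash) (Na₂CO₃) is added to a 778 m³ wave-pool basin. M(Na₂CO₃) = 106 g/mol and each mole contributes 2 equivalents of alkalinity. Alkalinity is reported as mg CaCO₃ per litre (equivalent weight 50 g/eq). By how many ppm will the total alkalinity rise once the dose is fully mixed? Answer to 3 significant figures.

(a) Volume: 63,100 US gal × 3.785 L/gal = 238,834 L.
(a) Hardness to add: (179 − 124) = 55 mg/L as CaCO₃ × 238,834 L = 13,140 g as CaCO₃.
(a) Moles of Ca²⁺ (1 mol Ca²⁺ ≡ 1 mol CaCO₃): 13,140 / 100.1 g/mol = 131.2 mol.
(a) Mass of CaCl₂·2H₂O: 131.2 × 147 = 19,290 g.

(b) Volume: 778 m³ = 778,000 L.
(b) Moles of Na₂CO₃: 58,200 g ÷ 106 g/mol = 549.1 mol → 1098 eq of alkalinity.
(b) As CaCO₃: 1098 eq × 50 g/eq = 54,910 g.
(b) Rise: 54,910 g / 778,000 L × 1000 = 70.57 mg/L.

(a) 19.3 kg; (b) 70.6 ppm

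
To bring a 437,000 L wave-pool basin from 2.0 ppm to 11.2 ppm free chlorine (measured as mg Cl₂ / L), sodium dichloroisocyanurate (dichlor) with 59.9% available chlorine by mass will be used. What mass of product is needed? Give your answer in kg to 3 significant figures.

6.71 kg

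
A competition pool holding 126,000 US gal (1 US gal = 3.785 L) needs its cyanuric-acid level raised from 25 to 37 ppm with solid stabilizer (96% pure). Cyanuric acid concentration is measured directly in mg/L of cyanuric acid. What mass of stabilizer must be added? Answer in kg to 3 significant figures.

5.96 kg

Volume: 126,000 US gal × 3.785 L/gal = 476,910 L.
CYA to add: (37 − 25) = 12 mg/L × 476,910 L = 5723 g cyanuric acid.
At 96% purity: 5723 / 0.96 = 5961 g product.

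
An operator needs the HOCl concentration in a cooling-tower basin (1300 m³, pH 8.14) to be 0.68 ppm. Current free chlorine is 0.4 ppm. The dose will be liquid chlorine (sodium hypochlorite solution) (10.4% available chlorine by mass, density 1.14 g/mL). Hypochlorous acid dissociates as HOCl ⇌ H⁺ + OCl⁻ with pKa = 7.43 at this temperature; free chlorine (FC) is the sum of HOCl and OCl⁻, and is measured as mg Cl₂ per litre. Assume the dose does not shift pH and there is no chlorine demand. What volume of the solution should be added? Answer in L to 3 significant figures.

41.3 L

Volume: 1300 m³ = 1,300,000 L.
[OCl⁻]/[HOCl] = 10^(pH − pKa) = 10^(8.14 − 7.43) = 5.129; fraction as HOCl = 1/(1 + 5.129) = 0.1632.
Free chlorine required for 0.68 ppm HOCl: 0.68 / 0.1632 = 4.167 ppm.
FC to add: 4.167 − 0.4 = 3.767 mg/L as Cl₂.
Cl₂ equivalent: 3.767 mg/L × 1,300,000 L = 4898 g.
Product at 10.4% available Cl: 4898 / 0.104 = 47,090 g.
Volume: 47,090 g ÷ 1.14 g/mL = 41,310 mL.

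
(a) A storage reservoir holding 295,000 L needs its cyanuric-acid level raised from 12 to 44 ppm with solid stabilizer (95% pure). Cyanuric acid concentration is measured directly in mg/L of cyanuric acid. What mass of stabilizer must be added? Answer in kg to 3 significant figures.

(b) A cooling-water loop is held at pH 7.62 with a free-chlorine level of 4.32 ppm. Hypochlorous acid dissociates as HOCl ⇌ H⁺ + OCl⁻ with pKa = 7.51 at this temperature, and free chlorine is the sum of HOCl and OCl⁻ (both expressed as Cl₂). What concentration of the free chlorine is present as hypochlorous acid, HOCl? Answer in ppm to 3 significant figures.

(a) CYA to add: (44 − 12) = 32 mg/L × 295,000 L = 9440 g cyanuric acid.
(a) At 95% purity: 9440 / 0.95 = 9937 g product.

(b) [OCl⁻]/[HOCl] = 10^(pH − pKa) = 10^(7.62 − 7.51) = 10^0.11 = 1.288.
(b) Fraction as HOCl = 1 / (1 + 1.288) = 0.437.
(b) HOCl = 0.437 × 4.32 ppm = 1.888 ppm.

(a) 9.94 kg; (b) 1.89 ppm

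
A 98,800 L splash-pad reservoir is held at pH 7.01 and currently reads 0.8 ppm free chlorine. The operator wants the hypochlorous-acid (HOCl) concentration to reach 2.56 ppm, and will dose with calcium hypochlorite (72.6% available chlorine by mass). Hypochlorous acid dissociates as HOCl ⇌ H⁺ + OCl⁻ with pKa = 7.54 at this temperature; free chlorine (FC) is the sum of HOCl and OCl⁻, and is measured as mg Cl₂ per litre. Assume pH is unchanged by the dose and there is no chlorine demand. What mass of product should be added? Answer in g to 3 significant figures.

[OCl⁻]/[HOCl] = 10^(pH − pKa) = 10^(7.01 − 7.54) = 0.2951; fraction as HOCl = 1/(1 + 0.2951) = 0.7721.
Free chlorine required for 2.56 ppm HOCl: 2.56 / 0.7721 = 3.316 ppm.
FC to add: 3.316 − 0.8 = 2.516 mg/L as Cl₂.
Cl₂ equivalent: 2.516 mg/L × 98,800 L = 248.5 g.
Product at 72.6% available Cl: 248.5 / 0.726 = 342.3 g.

342 g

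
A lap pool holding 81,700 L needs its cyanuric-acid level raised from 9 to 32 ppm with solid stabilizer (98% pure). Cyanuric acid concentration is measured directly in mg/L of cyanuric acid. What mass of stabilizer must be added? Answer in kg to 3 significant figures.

1.92 kg

CYA to add: (32 − 9) = 23 mg/L × 81,700 L = 1879 g cyanuric acid.
At 98% purity: 1879 / 0.98 = 1917 g product.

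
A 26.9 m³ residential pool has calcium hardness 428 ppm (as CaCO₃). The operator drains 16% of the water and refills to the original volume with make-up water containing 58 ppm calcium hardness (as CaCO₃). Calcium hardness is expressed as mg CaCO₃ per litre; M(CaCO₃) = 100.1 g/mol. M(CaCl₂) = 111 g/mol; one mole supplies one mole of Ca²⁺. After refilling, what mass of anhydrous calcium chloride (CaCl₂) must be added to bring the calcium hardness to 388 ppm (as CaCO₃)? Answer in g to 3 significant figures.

Volume: 26.9 m³ = 26,900 L.
After draining 16% and refilling: 428 × 0.84 + 58 × 0.16 = 368.8 ppm.
Deficit to target: 388 − 368.8 = 19.2 mg/L.
As CaCO₃: 19.2 mg/L × 26,900 L = 516.5 g; ÷ 100.1 = 5.16 mol Ca²⁺.
Mass: 5.16 × 111 = 572.7 g.

573 g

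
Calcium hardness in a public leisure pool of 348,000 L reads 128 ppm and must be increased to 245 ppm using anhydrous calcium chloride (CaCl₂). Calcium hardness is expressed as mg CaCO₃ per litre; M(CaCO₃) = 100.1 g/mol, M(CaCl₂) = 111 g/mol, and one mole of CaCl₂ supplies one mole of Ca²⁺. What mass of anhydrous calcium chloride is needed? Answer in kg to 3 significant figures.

Hardness to add: (245 − 128) = 117 mg/L as CaCO₃ × 348,000 L = 40,720 g as CaCO₃.
Moles of Ca²⁺ (1 mol Ca²⁺ ≡ 1 mol CaCO₃): 40,720 / 100.1 g/mol = 406.8 mol.
Mass of CaCl₂: 406.8 × 111 = 45,150 g.

45.1 kg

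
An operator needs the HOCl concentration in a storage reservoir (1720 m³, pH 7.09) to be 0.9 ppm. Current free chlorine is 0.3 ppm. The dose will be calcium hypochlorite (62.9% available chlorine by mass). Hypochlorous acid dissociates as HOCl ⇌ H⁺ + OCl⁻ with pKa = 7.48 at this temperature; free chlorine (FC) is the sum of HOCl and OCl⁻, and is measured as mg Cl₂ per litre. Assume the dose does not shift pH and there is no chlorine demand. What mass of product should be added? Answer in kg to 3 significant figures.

2.64 kg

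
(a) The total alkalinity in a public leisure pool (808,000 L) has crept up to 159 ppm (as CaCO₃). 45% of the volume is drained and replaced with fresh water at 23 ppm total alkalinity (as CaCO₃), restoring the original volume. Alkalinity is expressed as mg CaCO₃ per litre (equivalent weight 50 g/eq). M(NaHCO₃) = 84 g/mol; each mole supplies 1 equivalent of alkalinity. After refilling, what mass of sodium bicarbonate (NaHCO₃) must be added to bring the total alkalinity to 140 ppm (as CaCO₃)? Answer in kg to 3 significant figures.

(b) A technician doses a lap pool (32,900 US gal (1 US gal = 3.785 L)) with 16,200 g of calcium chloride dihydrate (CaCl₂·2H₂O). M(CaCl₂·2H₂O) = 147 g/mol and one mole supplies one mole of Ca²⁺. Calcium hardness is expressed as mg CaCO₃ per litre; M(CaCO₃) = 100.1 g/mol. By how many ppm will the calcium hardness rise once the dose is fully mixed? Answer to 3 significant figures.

(a) 57.3 kg; (b) 88.6 ppm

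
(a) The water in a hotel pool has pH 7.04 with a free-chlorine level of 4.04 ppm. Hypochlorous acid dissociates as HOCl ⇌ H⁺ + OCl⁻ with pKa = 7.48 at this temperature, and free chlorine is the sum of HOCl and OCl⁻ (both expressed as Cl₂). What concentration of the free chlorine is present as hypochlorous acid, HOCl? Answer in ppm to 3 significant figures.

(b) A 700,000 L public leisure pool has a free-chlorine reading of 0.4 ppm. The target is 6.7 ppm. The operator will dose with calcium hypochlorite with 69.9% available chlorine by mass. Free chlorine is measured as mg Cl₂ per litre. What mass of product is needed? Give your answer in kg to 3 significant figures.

(a) 2.96 ppm; (b) 6.31 kg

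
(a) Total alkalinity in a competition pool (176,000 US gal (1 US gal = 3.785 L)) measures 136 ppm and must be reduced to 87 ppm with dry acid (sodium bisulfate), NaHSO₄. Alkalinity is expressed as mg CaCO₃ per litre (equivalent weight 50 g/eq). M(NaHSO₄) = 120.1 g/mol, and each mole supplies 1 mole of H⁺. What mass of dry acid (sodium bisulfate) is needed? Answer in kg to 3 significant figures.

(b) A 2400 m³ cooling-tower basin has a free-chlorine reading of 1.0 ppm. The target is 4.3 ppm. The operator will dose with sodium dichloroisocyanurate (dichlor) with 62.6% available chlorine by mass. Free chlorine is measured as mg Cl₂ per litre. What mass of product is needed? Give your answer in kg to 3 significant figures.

(a) Volume: 176,000 US gal × 3.785 L/gal = 666,160 L.
(a) Alkalinity to neutralize: (136 − 87) = 49 mg/L as CaCO₃ × 666,160 L = 32,640 g as CaCO₃.
(a) Equivalents of H⁺ required: 32,640 ÷ 50 g/eq = 652.8 eq = 652.8 mol NaHSO₄.
(a) Mass of NaHSO₄: 652.8 × 120.1 = 78,410 g.

(b) Volume: 2400 m³ = 2,400,000 L.
(b) Chlorine deficit: 4.3 − 1.0 = 3.3 ppm = 3.3 mg/L as Cl₂.
(b) Cl₂ equivalent needed: 3.3 mg/L × 2,400,000 L = 7,920,000 mg = 7920 g.
(b) Product at 62.6% available chlorine: 7920 / 0.626 = 12,650 g.

(a) 78.4 kg; (b) 12.7 kg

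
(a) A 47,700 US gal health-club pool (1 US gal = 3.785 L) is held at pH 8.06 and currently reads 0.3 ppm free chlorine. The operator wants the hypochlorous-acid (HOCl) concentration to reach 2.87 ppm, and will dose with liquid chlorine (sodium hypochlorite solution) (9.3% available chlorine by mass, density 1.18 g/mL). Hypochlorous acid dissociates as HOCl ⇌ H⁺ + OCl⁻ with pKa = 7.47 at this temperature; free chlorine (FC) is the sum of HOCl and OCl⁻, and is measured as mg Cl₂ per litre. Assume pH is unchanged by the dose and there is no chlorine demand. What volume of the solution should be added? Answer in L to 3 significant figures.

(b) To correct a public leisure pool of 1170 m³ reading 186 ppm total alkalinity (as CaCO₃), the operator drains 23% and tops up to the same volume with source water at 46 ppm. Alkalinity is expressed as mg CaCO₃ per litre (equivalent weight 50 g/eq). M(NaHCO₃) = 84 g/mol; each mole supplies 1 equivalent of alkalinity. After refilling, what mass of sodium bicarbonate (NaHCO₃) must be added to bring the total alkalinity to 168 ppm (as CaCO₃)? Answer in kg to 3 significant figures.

(a) 22.6 L; (b) 27.9 kg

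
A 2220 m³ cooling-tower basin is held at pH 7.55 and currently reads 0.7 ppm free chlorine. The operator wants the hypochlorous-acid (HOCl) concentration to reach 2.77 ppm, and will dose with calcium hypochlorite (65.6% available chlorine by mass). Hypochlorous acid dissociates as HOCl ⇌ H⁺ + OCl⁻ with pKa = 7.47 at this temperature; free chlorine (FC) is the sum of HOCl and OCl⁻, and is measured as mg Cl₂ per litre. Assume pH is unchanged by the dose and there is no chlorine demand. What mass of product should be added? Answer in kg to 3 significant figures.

18.3 kg

Volume: 2220 m³ = 2,220,000 L.
[OCl⁻]/[HOCl] = 10^(pH − pKa) = 10^(7.55 − 7.47) = 1.202; fraction as HOCl = 1/(1 + 1.202) = 0.4541.
Free chlorine required for 2.77 ppm HOCl: 2.77 / 0.4541 = 6.1 ppm.
FC to add: 6.1 − 0.7 = 5.4 mg/L as Cl₂.
Cl₂ equivalent: 5.4 mg/L × 2,220,000 L = 11,990 g.
Product at 65.6% available Cl: 11,990 / 0.656 = 18,280 g.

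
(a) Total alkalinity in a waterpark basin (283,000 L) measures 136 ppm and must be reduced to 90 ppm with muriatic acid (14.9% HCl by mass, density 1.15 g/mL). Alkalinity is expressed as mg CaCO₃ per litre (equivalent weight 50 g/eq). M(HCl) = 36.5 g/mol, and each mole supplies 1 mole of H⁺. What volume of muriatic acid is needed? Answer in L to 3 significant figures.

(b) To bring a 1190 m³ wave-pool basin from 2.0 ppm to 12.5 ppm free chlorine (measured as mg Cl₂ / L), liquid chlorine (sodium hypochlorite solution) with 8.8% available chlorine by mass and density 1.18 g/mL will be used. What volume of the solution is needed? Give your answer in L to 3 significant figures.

(a) Alkalinity to neutralize: (136 − 90) = 46 mg/L as CaCO₃ × 283,000 L = 13,020 g as CaCO₃.
(a) Equivalents of H⁺ required: 13,020 ÷ 50 g/eq = 260.4 eq = 260.4 mol HCl.
(a) Mass of HCl: 260.4 × 36.5 = 9503 g.
(a) Mass of 14.9% solution: 9503 / 0.149 = 63,780 g.
(a) Volume: 63,780 g ÷ 1.15 g/mL = 55,460 mL.

(b) Volume: 1190 m³ = 1,190,000 L.
(b) Chlorine deficit: 12.5 − 2.0 = 10.5 ppm = 10.5 mg/L as Cl₂.
(b) Cl₂ equivalent needed: 10.5 mg/L × 1,190,000 L = 12,500,000 mg = 12,500 g.
(b) Product at 8.8% available chlorine: 12,500 / 0.088 = 142,000 g.
(b) Volume at density 1.18 g/mL: 142,000 g ÷ 1.18 g/mL = 120,300 mL.

(a) 55.5 L; (b) 120 L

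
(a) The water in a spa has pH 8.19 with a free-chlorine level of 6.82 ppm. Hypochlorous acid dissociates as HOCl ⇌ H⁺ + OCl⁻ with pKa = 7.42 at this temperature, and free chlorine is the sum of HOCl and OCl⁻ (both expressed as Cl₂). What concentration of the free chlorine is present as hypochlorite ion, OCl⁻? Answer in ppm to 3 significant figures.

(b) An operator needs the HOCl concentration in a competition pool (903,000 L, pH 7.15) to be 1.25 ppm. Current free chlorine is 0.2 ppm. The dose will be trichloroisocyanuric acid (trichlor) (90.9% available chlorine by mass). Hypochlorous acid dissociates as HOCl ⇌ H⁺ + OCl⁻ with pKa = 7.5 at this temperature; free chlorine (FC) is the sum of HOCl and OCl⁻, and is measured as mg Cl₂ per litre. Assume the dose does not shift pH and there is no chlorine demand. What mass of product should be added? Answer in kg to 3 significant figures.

(a) 5.83 ppm; (b) 1.60 kg

(a) [OCl⁻]/[HOCl] = 10^(pH − pKa) = 10^(8.19 − 7.42) = 10^0.77 = 5.888.
(a) Fraction as HOCl = 1 / (1 + 5.888) = 0.1452.
(a) OCl⁻ = (1 − 0.1452) × 6.82 ppm = 5.83 ppm.

(b) [OCl⁻]/[HOCl] = 10^(pH − pKa) = 10^(7.15 − 7.5) = 0.4467; fraction as HOCl = 1/(1 + 0.4467) = 0.6912.
(b) Free chlorine required for 1.25 ppm HOCl: 1.25 / 0.6912 = 1.808 ppm.
(b) FC to add: 1.808 − 0.2 = 1.608 mg/L as Cl₂.
(b) Cl₂ equivalent: 1.608 mg/L × 903,000 L = 1452 g.
(b) Product at 90.9% available Cl: 1452 / 0.909 = 1598 g.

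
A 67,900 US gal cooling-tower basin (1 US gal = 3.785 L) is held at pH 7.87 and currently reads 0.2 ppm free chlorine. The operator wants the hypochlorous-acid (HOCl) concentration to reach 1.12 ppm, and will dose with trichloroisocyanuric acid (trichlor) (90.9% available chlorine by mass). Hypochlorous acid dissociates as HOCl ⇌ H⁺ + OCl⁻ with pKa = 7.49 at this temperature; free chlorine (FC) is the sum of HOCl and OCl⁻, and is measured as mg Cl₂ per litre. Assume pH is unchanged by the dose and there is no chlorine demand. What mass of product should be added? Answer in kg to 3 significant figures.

1.02 kg

Volume: 67,900 US gal × 3.785 L/gal = 257,002 L.
[OCl⁻]/[HOCl] = 10^(pH − pKa) = 10^(7.87 − 7.49) = 2.399; fraction as HOCl = 1/(1 + 2.399) = 0.2942.
Free chlorine required for 1.12 ppm HOCl: 1.12 / 0.2942 = 3.807 ppm.
FC to add: 3.807 − 0.2 = 3.607 mg/L as Cl₂.
Cl₂ equivalent: 3.607 mg/L × 257,002 L = 926.9 g.
Product at 90.9% available Cl: 926.9 / 0.909 = 1020 g.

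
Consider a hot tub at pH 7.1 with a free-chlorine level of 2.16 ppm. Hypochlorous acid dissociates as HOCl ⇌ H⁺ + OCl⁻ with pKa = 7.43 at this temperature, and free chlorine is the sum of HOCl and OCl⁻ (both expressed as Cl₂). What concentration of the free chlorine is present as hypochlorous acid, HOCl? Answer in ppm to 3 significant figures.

[OCl⁻]/[HOCl] = 10^(pH − pKa) = 10^(7.1 − 7.43) = 10^-0.33 = 0.4677.
Fraction as HOCl = 1 / (1 + 0.4677) = 0.6813.
HOCl = 0.6813 × 2.16 ppm = 1.472 ppm.

1.47 ppm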